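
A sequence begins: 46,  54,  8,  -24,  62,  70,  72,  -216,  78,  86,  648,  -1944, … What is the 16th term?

The slot pattern repeats as AABB (period 4), so there are 2 interleaved tracks.
Track A = 46, 54, 62, 70, 78, 86: arithmetic, step +8.
Track B = 8, -24, 72, -216, 648, -1944: geometric with ratio -3.
Term 16 comes from track B (its 8th entry): -17496.

-17496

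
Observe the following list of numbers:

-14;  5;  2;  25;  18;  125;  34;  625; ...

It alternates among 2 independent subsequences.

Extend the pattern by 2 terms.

Taking every 2nd term gives 2 separate tracks.
Subsequence A is -14, 2, 18, 34, which is linear: a_n = -30 + 16·n.
Subsequence B is 5, 25, 125, 625, which is powers of 5.
Position 9 falls in subsequence A as its term 5, giving 50.
Term 10 comes from subsequence B (its 5th entry): 3125.

50, 3125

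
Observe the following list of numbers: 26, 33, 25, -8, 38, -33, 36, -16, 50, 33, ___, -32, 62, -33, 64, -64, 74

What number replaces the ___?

49

Taking every 4th term gives 4 separate tracks.
Track A = 26, 38, 50, 62, 74: linear: a_n = 14 + 12·n.
Track B = 33, -33, 33, -33: alternating ±33.
Track C = 25, 36, ?, 64: the squares 5², 6², 7², ….
Track D = -8, -16, -32, -64: a geometric progression (common ratio 2).
The gap is track C's term 3; the rule gives 49.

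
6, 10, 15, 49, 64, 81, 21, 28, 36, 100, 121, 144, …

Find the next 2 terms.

45, 55

The slot pattern repeats as AAABBB (period 6), so there are 2 interleaved tracks.
Stream A = 6, 10, 15, 21, 28, 36: triangular numbers n(n+1)/2 for n = 3, 4, ….
Stream B = 49, 64, 81, 100, 121, 144: consecutive squares n² from n = 7.
The 13th slot belongs to stream A; its 7th term is 45.
Position 14 falls in stream A as its term 8, giving 55.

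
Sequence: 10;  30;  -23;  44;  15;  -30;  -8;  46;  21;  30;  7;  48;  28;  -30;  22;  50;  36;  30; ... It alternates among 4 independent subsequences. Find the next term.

Read the sequence 4 terms at a time; column i is its own pattern.
Track A: 10, 15, 21, 28, 36 — the triangular numbers T_4, T_5, ….
Track B: 30, -30, 30, -30, 30 — the oscillation 30·(−1)^(n+1).
Track C: -23, -8, 7, 22 — arithmetic, step +15.
Track D: 44, 46, 48, 50 — linear: a_n = 42 + 2·n.
Term 19 comes from track C (its 5th entry): 37.

37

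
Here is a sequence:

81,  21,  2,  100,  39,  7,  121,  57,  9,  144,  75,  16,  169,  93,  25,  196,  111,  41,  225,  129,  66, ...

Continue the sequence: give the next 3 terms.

The terms cycle through 3 interleaved subsequences.
Track A: 81, 100, 121, 144, 169, 196, 225. Consecutive squares n² from n = 9.
Track B: 21, 39, 57, 75, 93, 111, 129. Adding 18 each time.
Track C: 2, 7, 9, 16, 25, 41, 66. Fibonacci-style (each term is the sum of the two before it).
Position 22 falls in track A as its term 8, giving 256.
Position 23 falls in track B as its term 8, giving 147.
Position 24 falls in track C as its term 8, giving 107.

256, 147, 107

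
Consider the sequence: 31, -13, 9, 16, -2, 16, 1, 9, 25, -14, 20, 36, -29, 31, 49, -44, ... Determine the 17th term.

Read the sequence 3 terms at a time; column i is its own pattern.
Track A: 31, 16, 1, -14, -29, -44 — linear: a_n = 46 − 15·n.
Track B: -13, -2, 9, 20, 31 — arithmetic with common difference +11.
Track C: 9, 16, 25, 36, 49 — the squares 3², 4², 5², ….
Term 17 comes from track B (its 6th entry): 42.

42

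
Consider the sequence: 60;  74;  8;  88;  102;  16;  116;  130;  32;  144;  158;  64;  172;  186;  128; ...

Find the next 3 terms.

The slot pattern repeats as AAB (period 3), so there are 2 interleaved tracks.
Subsequence A: 60, 74, 88, 102, 116, 130, 144, 158, 172, 186 — arithmetic with common difference +14.
Subsequence B: 8, 16, 32, 64, 128 — powers of 2.
Position 16 falls in subsequence A as its term 11, giving 200.
Position 17 falls in subsequence A as its term 12, giving 214.
Term 18 comes from subsequence B (its 6th entry): 256.

200, 214, 256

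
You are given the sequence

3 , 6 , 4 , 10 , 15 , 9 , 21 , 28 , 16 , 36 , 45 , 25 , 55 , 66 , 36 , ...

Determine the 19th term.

105

The slot pattern repeats as AAB (period 3), so there are 2 interleaved tracks.
Stream A: 3, 6, 10, 15, 21, 28, 36, 45, 55, 66. Triangular numbers starting at T_2.
Stream B: 4, 9, 16, 25, 36. Consecutive squares n² from n = 2.
Term 19 comes from stream A (its 13th entry): 105.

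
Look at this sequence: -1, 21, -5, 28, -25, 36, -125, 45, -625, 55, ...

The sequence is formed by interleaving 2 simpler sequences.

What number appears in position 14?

The terms cycle through 2 interleaved subsequences.
Track A: -1, -5, -25, -125, -625 — geometric with ratio 5.
Track B: 21, 28, 36, 45, 55 — the triangular numbers T_6, T_7, ….
Position 14 → track B, term 7 = 78.

78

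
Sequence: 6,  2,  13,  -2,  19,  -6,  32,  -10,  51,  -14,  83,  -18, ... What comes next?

Odd-indexed and even-indexed terms follow separate rules.
Subsequence A: 6, 13, 19, 32, 51, 83 (a Fibonacci-like recurrence a_n = a_{n-1} + a_{n-2}).
Subsequence B: 2, -2, -6, -10, -14, -18 (arithmetic, step −4).
Position 13 falls in subsequence A as its term 7, giving 134.

134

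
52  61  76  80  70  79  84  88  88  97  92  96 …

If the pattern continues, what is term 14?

Positions follow the repeating pattern AABB; grouping by letter gives 2 tracks.
Subsequence A = 52, 61, 70, 79, 88, 97: arithmetic, step +9.
Subsequence B = 76, 80, 84, 88, 92, 96: linear: a_n = 72 + 4·n.
The 14th slot belongs to subsequence A; its 8th term is 115.

115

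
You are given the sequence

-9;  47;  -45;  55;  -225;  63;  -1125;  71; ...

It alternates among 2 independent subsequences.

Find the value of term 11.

-28125

Split by position mod 2 into 2 tracks.
Track A is -9, -45, -225, -1125, which is geometric, ×5 each step.
Track B is 47, 55, 63, 71, which is adding 8 each time.
Position 11 falls in track A as its term 6, giving -28125.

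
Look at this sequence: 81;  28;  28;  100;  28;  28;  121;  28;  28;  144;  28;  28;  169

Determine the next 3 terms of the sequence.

28, 28, 196

The slot pattern repeats as ABB (period 3), so there are 2 interleaved tracks.
Subsequence A is 81, 100, 121, 144, 169, which is perfect squares starting at 9².
Subsequence B is 28, 28, 28, 28, 28, 28, 28, 28, which is constant 28.
Term 14 comes from subsequence B (its 9th entry): 28.
Position 15 → subsequence B, term 10 = 28.
The 16th slot belongs to subsequence A; its 6th term is 196.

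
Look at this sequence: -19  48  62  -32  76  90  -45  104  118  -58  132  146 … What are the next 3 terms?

The slot pattern repeats as ABB (period 3), so there are 2 interleaved tracks.
Track A is -19, -32, -45, -58, which is arithmetic with common difference −13.
Track B is 48, 62, 76, 90, 104, 118, 132, 146, which is arithmetic, step +14.
Position 13 → track A, term 5 = -71.
Term 14 comes from track B (its 9th entry): 160.
Position 15 falls in track B as its term 10, giving 174.

-71, 160, 174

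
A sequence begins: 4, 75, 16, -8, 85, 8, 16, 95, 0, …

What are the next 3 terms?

-32, 105, -8

Split by position mod 3: positions 1, 4, 7, … form one track, and each other residue class forms its own.
Track A is 4, -8, 16, which is geometric, ×-2 each step.
Track B is 75, 85, 95, which is arithmetic, step +10.
Track C is 16, 8, 0, which is arithmetic with common difference −8.
The 10th slot belongs to track A; its 4th term is -32.
Position 11 → track B, term 4 = 105.
Position 12 → track C, term 4 = -8.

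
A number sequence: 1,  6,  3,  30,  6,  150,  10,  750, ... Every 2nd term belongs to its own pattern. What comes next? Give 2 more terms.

Odd-indexed and even-indexed terms follow separate rules.
Track A: 1, 3, 6, 10 (triangular numbers starting at T_1).
Track B: 6, 30, 150, 750 (geometric, ×5 each step).
Term 9 comes from track A (its 5th entry): 15.
Term 10 comes from track B (its 5th entry): 3750.

15, 3750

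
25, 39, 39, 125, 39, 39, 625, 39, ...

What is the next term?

39

The slot pattern repeats as ABB (period 3), so there are 2 interleaved tracks.
Track A = 25, 125, 625: successive powers of 5.
Track B = 39, 39, 39, 39, 39: always 39.
The 9th slot belongs to track B; its 6th term is 39.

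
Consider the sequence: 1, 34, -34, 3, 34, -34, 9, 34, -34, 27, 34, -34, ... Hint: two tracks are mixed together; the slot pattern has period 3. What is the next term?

Positions follow the repeating pattern ABB; grouping by letter gives 2 tracks.
Track A: 1, 3, 9, 27. Successive powers of 3.
Track B: 34, -34, 34, -34, 34, -34, 34, -34. Alternating ±34.
Position 13 → track A, term 5 = 81.

81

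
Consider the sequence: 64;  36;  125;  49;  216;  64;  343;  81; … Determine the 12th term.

121

Odd-indexed and even-indexed terms follow separate rules.
Stream A: 64, 125, 216, 343. Consecutive cubes n³ from n = 4.
Stream B: 36, 49, 64, 81. Consecutive squares n² from n = 6.
Term 12 comes from stream B (its 6th entry): 121.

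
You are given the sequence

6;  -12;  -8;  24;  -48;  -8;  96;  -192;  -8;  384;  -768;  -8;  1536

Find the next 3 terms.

Reading positions in blocks of 3 reveals the pattern AAB — 2 tracks woven together.
Subsequence A: 6, -12, 24, -48, 96, -192, 384, -768, 1536 (geometric with ratio -2).
Subsequence B: -8, -8, -8, -8 (constant -8).
Term 14 comes from subsequence A (its 10th entry): -3072.
Position 15 → subsequence B, term 5 = -8.
Position 16 → subsequence A, term 11 = 6144.

-3072, -8, 6144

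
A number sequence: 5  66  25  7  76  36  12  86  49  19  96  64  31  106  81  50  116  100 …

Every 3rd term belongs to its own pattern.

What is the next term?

Taking every 3rd term gives 3 separate tracks.
Track A is 5, 7, 12, 19, 31, 50, which is each term equals the sum of the previous two.
Track B is 66, 76, 86, 96, 106, 116, which is arithmetic, step +10.
Track C is 25, 36, 49, 64, 81, 100, which is consecutive squares n² from n = 5.
Position 19 falls in track A as its term 7, giving 81.

81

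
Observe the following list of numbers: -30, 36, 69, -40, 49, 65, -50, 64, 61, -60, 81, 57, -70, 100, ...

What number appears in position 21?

45

Split by position mod 3: positions 1, 4, 7, … form one track, and each other residue class forms its own.
Track A is -30, -40, -50, -60, -70, which is subtracting 10 each time.
Track B is 36, 49, 64, 81, 100, which is the squares 6², 7², 8², ….
Track C is 69, 65, 61, 57, which is subtracting 4 each time.
Term 21 comes from track C (its 7th entry): 45.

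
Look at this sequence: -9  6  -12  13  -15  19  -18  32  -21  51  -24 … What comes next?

83

Positions 1, 3, 5, … form one subsequence and positions 2, 4, 6, … form another.
Track A: -9, -12, -15, -18, -21, -24. Subtracting 3 each time.
Track B: 6, 13, 19, 32, 51. A Fibonacci-like recurrence a_n = a_{n-1} + a_{n-2}.
Position 12 falls in track B as its term 6, giving 83.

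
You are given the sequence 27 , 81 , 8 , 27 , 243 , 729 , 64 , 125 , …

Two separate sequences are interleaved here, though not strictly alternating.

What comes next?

2187

Positions follow the repeating pattern AABB; grouping by letter gives 2 tracks.
Stream A: 27, 81, 243, 729 — powers of 3.
Stream B: 8, 27, 64, 125 — the cubes 2³, 3³, 4³, ….
Position 9 falls in stream A as its term 5, giving 2187.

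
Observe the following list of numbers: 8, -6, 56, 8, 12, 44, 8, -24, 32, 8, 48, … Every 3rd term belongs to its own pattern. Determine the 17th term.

192

The terms cycle through 3 interleaved subsequences.
Track A: 8, 8, 8, 8. Always 8.
Track B: -6, 12, -24, 48. A geometric progression (common ratio -2).
Track C: 56, 44, 32. Subtracting 12 each time.
Position 17 falls in track B as its term 6, giving 192.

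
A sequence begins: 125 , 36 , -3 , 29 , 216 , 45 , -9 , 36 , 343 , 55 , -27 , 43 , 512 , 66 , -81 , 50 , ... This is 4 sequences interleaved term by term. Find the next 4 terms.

Taking every 4th term gives 4 separate tracks.
Stream A: 125, 216, 343, 512 (perfect cubes starting at 5³).
Stream B: 36, 45, 55, 66 (the triangular numbers T_8, T_9, …).
Stream C: -3, -9, -27, -81 (a geometric progression (common ratio 3)).
Stream D: 29, 36, 43, 50 (linear: a_n = 22 + 7·n).
Position 17 → stream A, term 5 = 729.
Term 18 comes from stream B (its 5th entry): 78.
Position 19 falls in stream C as its term 5, giving -243.
The 20th slot belongs to stream D; its 5th term is 57.

729, 78, -243, 57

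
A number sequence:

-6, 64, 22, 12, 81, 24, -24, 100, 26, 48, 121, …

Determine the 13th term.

-96

Taking every 3rd term gives 3 separate tracks.
Track A: -6, 12, -24, 48 — a geometric progression (common ratio -2).
Track B: 64, 81, 100, 121 — consecutive squares n² from n = 8.
Track C: 22, 24, 26 — adding 2 each time.
Position 13 falls in track A as its term 5, giving -96.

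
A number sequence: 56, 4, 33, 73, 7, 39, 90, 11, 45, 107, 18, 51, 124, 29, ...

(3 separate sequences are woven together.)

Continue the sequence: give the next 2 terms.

Read the sequence 3 terms at a time; column i is its own pattern.
Track A: 56, 73, 90, 107, 124 (adding 17 each time).
Track B: 4, 7, 11, 18, 29 (each term equals the sum of the previous two).
Track C: 33, 39, 45, 51 (adding 6 each time).
Term 15 comes from track C (its 5th entry): 57.
Term 16 comes from track A (its 6th entry): 141.

57, 141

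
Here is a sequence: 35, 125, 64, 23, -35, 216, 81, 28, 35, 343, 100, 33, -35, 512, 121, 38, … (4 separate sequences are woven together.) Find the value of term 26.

Split by position mod 4 into 4 tracks.
Track A: 35, -35, 35, -35. The oscillation 35·(−1)^(n+1).
Track B: 125, 216, 343, 512. Consecutive cubes n³ from n = 5.
Track C: 64, 81, 100, 121. Consecutive squares n² from n = 8.
Track D: 23, 28, 33, 38. Adding 5 each time.
Position 26 falls in track B as its term 7, giving 1331.

1331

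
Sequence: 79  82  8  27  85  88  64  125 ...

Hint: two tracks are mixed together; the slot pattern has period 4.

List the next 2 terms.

Positions follow the repeating pattern AABB; grouping by letter gives 2 tracks.
Stream A: 79, 82, 85, 88 (arithmetic, step +3).
Stream B: 8, 27, 64, 125 (perfect cubes starting at 2³).
The 9th slot belongs to stream A; its 5th term is 91.
Position 10 → stream A, term 6 = 94.

91, 94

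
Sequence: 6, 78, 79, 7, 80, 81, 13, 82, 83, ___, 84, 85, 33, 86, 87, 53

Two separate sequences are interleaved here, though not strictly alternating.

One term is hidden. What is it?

Reading positions in blocks of 3 reveals the pattern ABB — 2 tracks woven together.
Stream A is 6, 7, 13, ?, 33, 53, which is a Fibonacci-like recurrence a_n = a_{n-1} + a_{n-2}.
Stream B is 78, 79, 80, 81, 82, 83, 84, 85, 86, 87, which is arithmetic with common difference +1.
The gap is stream A's term 4; the rule gives 20.

20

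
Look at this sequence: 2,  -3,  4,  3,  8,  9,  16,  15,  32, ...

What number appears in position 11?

64

The terms cycle through 2 interleaved subsequences.
Track A = 2, 4, 8, 16, 32: powers of 2.
Track B = -3, 3, 9, 15: arithmetic with common difference +6.
Position 11 → track A, term 6 = 64.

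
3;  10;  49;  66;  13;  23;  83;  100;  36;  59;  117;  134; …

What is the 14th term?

Positions follow the repeating pattern AABB; grouping by letter gives 2 tracks.
Track A is 3, 10, 13, 23, 36, 59, which is Fibonacci-style (each term is the sum of the two before it).
Track B is 49, 66, 83, 100, 117, 134, which is linear: a_n = 32 + 17·n.
Position 14 → track A, term 8 = 154.

154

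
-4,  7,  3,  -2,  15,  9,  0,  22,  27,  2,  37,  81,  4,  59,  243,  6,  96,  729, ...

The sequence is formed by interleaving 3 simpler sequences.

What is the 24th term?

Taking every 3rd term gives 3 separate tracks.
Track A = -4, -2, 0, 2, 4, 6: adding 2 each time.
Track B = 7, 15, 22, 37, 59, 96: each term equals the sum of the previous two.
Track C = 3, 9, 27, 81, 243, 729: powers 3^1, 3^2, 3^3, ….
Position 24 falls in track C as its term 8, giving 6561.

6561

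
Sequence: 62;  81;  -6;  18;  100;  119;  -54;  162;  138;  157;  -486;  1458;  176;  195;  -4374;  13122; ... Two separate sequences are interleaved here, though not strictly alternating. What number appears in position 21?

Reading positions in blocks of 4 reveals the pattern AABB — 2 tracks woven together.
Track A is 62, 81, 100, 119, 138, 157, 176, 195, which is arithmetic, step +19.
Track B is -6, 18, -54, 162, -486, 1458, -4374, 13122, which is a geometric progression (common ratio -3).
Position 21 → track A, term 11 = 252.

252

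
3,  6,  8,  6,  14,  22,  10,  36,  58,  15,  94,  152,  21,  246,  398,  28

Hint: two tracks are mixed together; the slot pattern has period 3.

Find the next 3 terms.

Reading positions in blocks of 3 reveals the pattern ABB — 2 tracks woven together.
Stream A is 3, 6, 10, 15, 21, 28, which is triangular numbers starting at T_2.
Stream B is 6, 8, 14, 22, 36, 58, 94, 152, 246, 398, which is Fibonacci-style (each term is the sum of the two before it).
Position 17 falls in stream B as its term 11, giving 644.
Position 18 → stream B, term 12 = 1042.
Term 19 comes from stream A (its 7th entry): 36.

644, 1042, 36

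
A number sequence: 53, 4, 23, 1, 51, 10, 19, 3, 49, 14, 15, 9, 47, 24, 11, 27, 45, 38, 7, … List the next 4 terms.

Split by position mod 4 into 4 tracks.
Stream A: 53, 51, 49, 47, 45. Subtracting 2 each time.
Stream B: 4, 10, 14, 24, 38. Fibonacci-style (each term is the sum of the two before it).
Stream C: 23, 19, 15, 11, 7. Subtracting 4 each time.
Stream D: 1, 3, 9, 27. Successive powers of 3.
Term 20 comes from stream D (its 5th entry): 81.
Position 21 → stream A, term 6 = 43.
Position 22 → stream B, term 6 = 62.
Position 23 → stream C, term 6 = 3.

81, 43, 62, 3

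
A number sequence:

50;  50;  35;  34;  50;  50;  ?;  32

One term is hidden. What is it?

33

Positions follow the repeating pattern AABB; grouping by letter gives 2 tracks.
Subsequence A = 50, 50, 50, 50: the constant sequence 50.
Subsequence B = 35, 34, ?, 32: linear: a_n = 36 − n.
Filling subsequence B at index 3 by its rule yields 33.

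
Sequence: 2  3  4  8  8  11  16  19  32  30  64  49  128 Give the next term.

79

Taking every 2nd term gives 2 separate tracks.
Stream A: 2, 4, 8, 16, 32, 64, 128 (a geometric progression (common ratio 2)).
Stream B: 3, 8, 11, 19, 30, 49 (Fibonacci-style (each term is the sum of the two before it)).
Position 14 falls in stream B as its term 7, giving 79.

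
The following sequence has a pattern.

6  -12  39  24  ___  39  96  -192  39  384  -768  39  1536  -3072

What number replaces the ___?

-48

Positions follow the repeating pattern AAB; grouping by letter gives 2 tracks.
Stream A is 6, -12, 24, ?, 96, -192, 384, -768, 1536, -3072, which is multiplying by -2 each time.
Stream B is 39, 39, 39, 39, which is always 39.
Stream A's pattern makes the blank -48.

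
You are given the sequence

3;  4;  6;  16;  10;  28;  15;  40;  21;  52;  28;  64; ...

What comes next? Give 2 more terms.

Positions 1, 3, 5, … form one subsequence and positions 2, 4, 6, … form another.
Stream A is 3, 6, 10, 15, 21, 28, which is triangular numbers starting at T_2.
Stream B is 4, 16, 28, 40, 52, 64, which is arithmetic with common difference +12.
Term 13 comes from stream A (its 7th entry): 36.
Position 14 → stream B, term 7 = 76.

36, 76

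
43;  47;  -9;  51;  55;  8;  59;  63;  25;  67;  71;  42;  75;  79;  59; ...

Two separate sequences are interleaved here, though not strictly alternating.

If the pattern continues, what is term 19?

The slot pattern repeats as AAB (period 3), so there are 2 interleaved tracks.
Track A = 43, 47, 51, 55, 59, 63, 67, 71, 75, 79: arithmetic with common difference +4.
Track B = -9, 8, 25, 42, 59: adding 17 each time.
Term 19 comes from track A (its 13th entry): 91.

91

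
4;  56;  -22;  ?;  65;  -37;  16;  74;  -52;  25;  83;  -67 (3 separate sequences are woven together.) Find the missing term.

Split by position mod 3 into 3 tracks.
Stream A = 4, ?, 16, 25: perfect squares starting at 2².
Stream B = 56, 65, 74, 83: linear: a_n = 47 + 9·n.
Stream C = -22, -37, -52, -67: arithmetic, step −15.
Stream A's pattern makes the blank 9.

9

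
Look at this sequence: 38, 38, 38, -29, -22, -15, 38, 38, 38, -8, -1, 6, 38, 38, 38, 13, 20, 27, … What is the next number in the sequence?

Reading positions in blocks of 6 reveals the pattern AAABBB — 2 tracks woven together.
Track A = 38, 38, 38, 38, 38, 38, 38, 38, 38: constant 38.
Track B = -29, -22, -15, -8, -1, 6, 13, 20, 27: arithmetic, step +7.
Position 19 falls in track A as its term 10, giving 38.

38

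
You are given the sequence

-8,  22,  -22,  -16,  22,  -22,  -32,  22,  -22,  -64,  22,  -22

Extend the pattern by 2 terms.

The slot pattern repeats as ABB (period 3), so there are 2 interleaved tracks.
Track A: -8, -16, -32, -64. Geometric with ratio 2.
Track B: 22, -22, 22, -22, 22, -22, 22, -22. Alternating ±22.
The 13th slot belongs to track A; its 5th term is -128.
The 14th slot belongs to track B; its 9th term is 22.

-128, 22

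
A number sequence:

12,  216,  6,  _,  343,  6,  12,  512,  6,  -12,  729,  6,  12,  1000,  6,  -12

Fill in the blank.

Split by position mod 3 into 3 tracks.
Stream A: 12, ?, 12, -12, 12, -12 — oscillating between 12 and -12.
Stream B: 216, 343, 512, 729, 1000 — the cubes 6³, 7³, 8³, ….
Stream C: 6, 6, 6, 6, 6 — constant 6.
The gap is stream A's term 2; the rule gives -12.

-12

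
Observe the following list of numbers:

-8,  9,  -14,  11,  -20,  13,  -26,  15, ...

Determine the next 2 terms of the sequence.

Split by position mod 2 into 2 tracks.
Track A is -8, -14, -20, -26, which is arithmetic with common difference −6.
Track B is 9, 11, 13, 15, which is arithmetic with common difference +2.
Position 9 → track A, term 5 = -32.
Position 10 → track B, term 5 = 17.

-32, 17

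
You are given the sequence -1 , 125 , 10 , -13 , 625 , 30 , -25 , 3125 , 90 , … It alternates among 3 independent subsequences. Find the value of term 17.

390625

Split by position mod 3 into 3 tracks.
Stream A: -1, -13, -25 — arithmetic with common difference −12.
Stream B: 125, 625, 3125 — powers of 5.
Stream C: 10, 30, 90 — multiplying by 3 each time.
Position 17 → stream B, term 6 = 390625.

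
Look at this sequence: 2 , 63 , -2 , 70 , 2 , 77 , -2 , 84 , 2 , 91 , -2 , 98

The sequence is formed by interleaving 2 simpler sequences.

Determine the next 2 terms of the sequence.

2, 105

The terms cycle through 2 interleaved subsequences.
Track A: 2, -2, 2, -2, 2, -2 — the oscillation 2·(−1)^(n+1).
Track B: 63, 70, 77, 84, 91, 98 — arithmetic, step +7.
The 13th slot belongs to track A; its 7th term is 2.
Term 14 comes from track B (its 7th entry): 105.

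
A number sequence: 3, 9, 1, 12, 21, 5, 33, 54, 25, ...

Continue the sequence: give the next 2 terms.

Positions follow the repeating pattern AAB; grouping by letter gives 2 tracks.
Track A is 3, 9, 12, 21, 33, 54, which is Fibonacci-style (each term is the sum of the two before it).
Track B is 1, 5, 25, which is successive powers of 5.
Term 10 comes from track A (its 7th entry): 87.
Position 11 falls in track A as its term 8, giving 141.

87, 141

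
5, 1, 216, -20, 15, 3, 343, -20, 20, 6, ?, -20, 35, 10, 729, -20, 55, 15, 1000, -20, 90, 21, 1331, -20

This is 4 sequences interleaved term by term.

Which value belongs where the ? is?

512

Read the sequence 4 terms at a time; column i is its own pattern.
Track A is 5, 15, 20, 35, 55, 90, which is Fibonacci-style (each term is the sum of the two before it).
Track B is 1, 3, 6, 10, 15, 21, which is triangular numbers n(n+1)/2 for n = 1, 2, ….
Track C is 216, 343, ?, 729, 1000, 1331, which is the cubes 6³, 7³, 8³, ….
Track D is -20, -20, -20, -20, -20, -20, which is the constant sequence -20.
So the missing entry in track C is 512.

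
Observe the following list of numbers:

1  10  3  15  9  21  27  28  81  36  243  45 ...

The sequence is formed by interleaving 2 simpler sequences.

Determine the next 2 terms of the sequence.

Positions 1, 3, 5, … form one subsequence and positions 2, 4, 6, … form another.
Stream A is 1, 3, 9, 27, 81, 243, which is geometric with ratio 3.
Stream B is 10, 15, 21, 28, 36, 45, which is triangular numbers n(n+1)/2 for n = 4, 5, ….
Term 13 comes from stream A (its 7th entry): 729.
Position 14 → stream B, term 7 = 55.

729, 55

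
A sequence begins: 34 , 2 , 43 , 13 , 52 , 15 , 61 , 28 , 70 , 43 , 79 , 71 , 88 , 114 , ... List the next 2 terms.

97, 185

Odd-indexed and even-indexed terms follow separate rules.
Track A = 34, 43, 52, 61, 70, 79, 88: arithmetic, step +9.
Track B = 2, 13, 15, 28, 43, 71, 114: a Fibonacci-like recurrence a_n = a_{n-1} + a_{n-2}.
Term 15 comes from track A (its 8th entry): 97.
Term 16 comes from track B (its 8th entry): 185.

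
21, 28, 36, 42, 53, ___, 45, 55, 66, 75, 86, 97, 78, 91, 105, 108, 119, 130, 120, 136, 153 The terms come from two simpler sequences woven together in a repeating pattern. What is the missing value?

Reading positions in blocks of 6 reveals the pattern AAABBB — 2 tracks woven together.
Stream A: 21, 28, 36, 45, 55, 66, 78, 91, 105, 120, 136, 153 — triangular numbers starting at T_6.
Stream B: 42, 53, ?, 75, 86, 97, 108, 119, 130 — linear: a_n = 31 + 11·n.
Stream B's pattern makes the blank 64.

64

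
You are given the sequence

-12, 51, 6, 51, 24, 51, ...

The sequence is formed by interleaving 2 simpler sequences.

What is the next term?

42

Taking every 2nd term gives 2 separate tracks.
Track A = -12, 6, 24: arithmetic, step +18.
Track B = 51, 51, 51: constant 51.
The 7th slot belongs to track A; its 4th term is 42.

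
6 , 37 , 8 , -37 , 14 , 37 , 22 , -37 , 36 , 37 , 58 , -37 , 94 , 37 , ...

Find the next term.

Positions 1, 3, 5, … form one subsequence and positions 2, 4, 6, … form another.
Track A is 6, 8, 14, 22, 36, 58, 94, which is a Fibonacci-like recurrence a_n = a_{n-1} + a_{n-2}.
Track B is 37, -37, 37, -37, 37, -37, 37, which is alternating ±37.
Position 15 → track A, term 8 = 152.

152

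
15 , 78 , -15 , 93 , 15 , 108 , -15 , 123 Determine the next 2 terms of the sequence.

15, 138

Odd-indexed and even-indexed terms follow separate rules.
Subsequence A is 15, -15, 15, -15, which is the oscillation 15·(−1)^(n+1).
Subsequence B is 78, 93, 108, 123, which is arithmetic with common difference +15.
Position 9 → subsequence A, term 5 = 15.
Position 10 falls in subsequence B as its term 5, giving 138.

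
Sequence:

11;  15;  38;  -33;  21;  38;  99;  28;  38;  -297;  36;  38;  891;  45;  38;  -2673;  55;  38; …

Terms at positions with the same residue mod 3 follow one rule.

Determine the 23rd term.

Split by position mod 3 into 3 tracks.
Subsequence A: 11, -33, 99, -297, 891, -2673 — geometric, ×-3 each step.
Subsequence B: 15, 21, 28, 36, 45, 55 — the triangular numbers T_5, T_6, ….
Subsequence C: 38, 38, 38, 38, 38, 38 — constant 38.
The 23rd slot belongs to subsequence B; its 8th term is 78.

78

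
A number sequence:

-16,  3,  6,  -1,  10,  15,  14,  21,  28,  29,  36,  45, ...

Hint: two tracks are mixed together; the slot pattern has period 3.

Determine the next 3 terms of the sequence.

44, 55, 66

Positions follow the repeating pattern ABB; grouping by letter gives 2 tracks.
Track A is -16, -1, 14, 29, which is arithmetic, step +15.
Track B is 3, 6, 10, 15, 21, 28, 36, 45, which is triangular numbers n(n+1)/2 for n = 2, 3, ….
Term 13 comes from track A (its 5th entry): 44.
Position 14 falls in track B as its term 9, giving 55.
The 15th slot belongs to track B; its 10th term is 66.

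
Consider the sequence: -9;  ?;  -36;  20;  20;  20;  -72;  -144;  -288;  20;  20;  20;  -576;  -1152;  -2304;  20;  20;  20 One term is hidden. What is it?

-18

Positions follow the repeating pattern AAABBB; grouping by letter gives 2 tracks.
Track A: -9, ?, -36, -72, -144, -288, -576, -1152, -2304. Geometric, ×2 each step.
Track B: 20, 20, 20, 20, 20, 20, 20, 20, 20. The constant sequence 20.
Track A's pattern makes the blank -18.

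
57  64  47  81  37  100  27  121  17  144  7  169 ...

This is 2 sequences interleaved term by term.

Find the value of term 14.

196

The terms cycle through 2 interleaved subsequences.
Subsequence A: 57, 47, 37, 27, 17, 7. Arithmetic, step −10.
Subsequence B: 64, 81, 100, 121, 144, 169. The squares 8², 9², 10², ….
Term 14 comes from subsequence B (its 7th entry): 196.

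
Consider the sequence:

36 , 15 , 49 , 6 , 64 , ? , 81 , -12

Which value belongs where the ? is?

-3

Odd-indexed and even-indexed terms follow separate rules.
Track A: 36, 49, 64, 81. The squares 6², 7², 8², ….
Track B: 15, 6, ?, -12. Subtracting 9 each time.
The gap is track B's term 3; the rule gives -3.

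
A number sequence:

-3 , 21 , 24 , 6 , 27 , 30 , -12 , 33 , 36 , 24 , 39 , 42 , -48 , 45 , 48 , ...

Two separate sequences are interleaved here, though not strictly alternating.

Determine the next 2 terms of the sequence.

Positions follow the repeating pattern ABB; grouping by letter gives 2 tracks.
Stream A: -3, 6, -12, 24, -48 (multiplying by -2 each time).
Stream B: 21, 24, 27, 30, 33, 36, 39, 42, 45, 48 (adding 3 each time).
Position 16 falls in stream A as its term 6, giving 96.
Term 17 comes from stream B (its 11th entry): 51.

96, 51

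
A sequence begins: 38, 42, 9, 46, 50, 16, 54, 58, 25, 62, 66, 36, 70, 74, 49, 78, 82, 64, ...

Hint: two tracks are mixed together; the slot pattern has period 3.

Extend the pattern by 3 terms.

The slot pattern repeats as AAB (period 3), so there are 2 interleaved tracks.
Stream A = 38, 42, 46, 50, 54, 58, 62, 66, 70, 74, 78, 82: adding 4 each time.
Stream B = 9, 16, 25, 36, 49, 64: perfect squares starting at 3².
The 19th slot belongs to stream A; its 13th term is 86.
The 20th slot belongs to stream A; its 14th term is 90.
Position 21 → stream B, term 7 = 81.

86, 90, 81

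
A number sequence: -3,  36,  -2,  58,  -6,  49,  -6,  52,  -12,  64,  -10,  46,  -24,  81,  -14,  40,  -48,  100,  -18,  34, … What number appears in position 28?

22

Read the sequence 4 terms at a time; column i is its own pattern.
Subsequence A: -3, -6, -12, -24, -48 (geometric with ratio 2).
Subsequence B: 36, 49, 64, 81, 100 (consecutive squares n² from n = 6).
Subsequence C: -2, -6, -10, -14, -18 (arithmetic with common difference −4).
Subsequence D: 58, 52, 46, 40, 34 (subtracting 6 each time).
The 28th slot belongs to subsequence D; its 7th term is 22.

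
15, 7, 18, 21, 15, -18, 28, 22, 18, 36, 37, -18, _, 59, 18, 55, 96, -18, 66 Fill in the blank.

Split by position mod 3: positions 1, 4, 7, … form one track, and each other residue class forms its own.
Track A: 15, 21, 28, 36, ?, 55, 66 — triangular numbers n(n+1)/2 for n = 5, 6, ….
Track B: 7, 15, 22, 37, 59, 96 — each term equals the sum of the previous two.
Track C: 18, -18, 18, -18, 18, -18 — alternating ±18.
Filling track A at index 5 by its rule yields 45.

45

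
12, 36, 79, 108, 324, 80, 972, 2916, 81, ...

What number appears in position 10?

8748

Reading positions in blocks of 3 reveals the pattern AAB — 2 tracks woven together.
Track A is 12, 36, 108, 324, 972, 2916, which is multiplying by 3 each time.
Track B is 79, 80, 81, which is arithmetic, step +1.
Position 10 → track A, term 7 = 8748.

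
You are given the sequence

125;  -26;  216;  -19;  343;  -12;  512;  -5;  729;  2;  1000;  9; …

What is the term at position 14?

16

The terms cycle through 2 interleaved subsequences.
Track A is 125, 216, 343, 512, 729, 1000, which is consecutive cubes n³ from n = 5.
Track B is -26, -19, -12, -5, 2, 9, which is arithmetic with common difference +7.
The 14th slot belongs to track B; its 7th term is 16.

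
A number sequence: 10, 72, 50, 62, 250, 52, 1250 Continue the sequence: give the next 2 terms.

42, 6250

The terms cycle through 2 interleaved subsequences.
Track A is 10, 50, 250, 1250, which is geometric, ×5 each step.
Track B is 72, 62, 52, which is linear: a_n = 82 − 10·n.
Position 8 falls in track B as its term 4, giving 42.
Term 9 comes from track A (its 5th entry): 6250.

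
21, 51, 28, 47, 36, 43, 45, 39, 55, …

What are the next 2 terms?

Positions 1, 3, 5, … form one subsequence and positions 2, 4, 6, … form another.
Track A is 21, 28, 36, 45, 55, which is triangular numbers n(n+1)/2 for n = 6, 7, ….
Track B is 51, 47, 43, 39, which is linear: a_n = 55 − 4·n.
The 10th slot belongs to track B; its 5th term is 35.
Position 11 → track A, term 6 = 66.

35, 66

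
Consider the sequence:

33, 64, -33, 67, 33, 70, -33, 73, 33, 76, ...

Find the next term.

-33

Odd-indexed and even-indexed terms follow separate rules.
Stream A = 33, -33, 33, -33, 33: oscillating between 33 and -33.
Stream B = 64, 67, 70, 73, 76: arithmetic with common difference +3.
Position 11 falls in stream A as its term 6, giving -33.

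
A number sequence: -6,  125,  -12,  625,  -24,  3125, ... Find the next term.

-48

Positions 1, 3, 5, … form one subsequence and positions 2, 4, 6, … form another.
Stream A: -6, -12, -24 (multiplying by 2 each time).
Stream B: 125, 625, 3125 (successive powers of 5).
Position 7 falls in stream A as its term 4, giving -48.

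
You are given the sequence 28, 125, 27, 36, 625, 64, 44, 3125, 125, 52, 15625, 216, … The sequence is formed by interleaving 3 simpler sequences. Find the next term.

60

The terms cycle through 3 interleaved subsequences.
Track A = 28, 36, 44, 52: adding 8 each time.
Track B = 125, 625, 3125, 15625: powers 5^3, 5^4, 5^5, ….
Track C = 27, 64, 125, 216: the cubes 3³, 4³, 5³, ….
Term 13 comes from track A (its 5th entry): 60.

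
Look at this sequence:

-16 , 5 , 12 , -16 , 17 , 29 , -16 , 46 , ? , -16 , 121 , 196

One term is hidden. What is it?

Positions follow the repeating pattern ABB; grouping by letter gives 2 tracks.
Track A: -16, -16, -16, -16. Always -16.
Track B: 5, 12, 17, 29, 46, ?, 121, 196. Each term equals the sum of the previous two.
Filling track B at index 6 by its rule yields 75.

75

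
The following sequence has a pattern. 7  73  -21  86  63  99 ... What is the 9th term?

Positions 1, 3, 5, … form one subsequence and positions 2, 4, 6, … form another.
Track A: 7, -21, 63. Geometric with ratio -3.
Track B: 73, 86, 99. Arithmetic with common difference +13.
The 9th slot belongs to track A; its 5th term is 567.

567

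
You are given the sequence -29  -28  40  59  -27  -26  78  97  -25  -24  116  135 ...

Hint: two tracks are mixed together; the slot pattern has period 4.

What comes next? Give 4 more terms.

Positions follow the repeating pattern AABB; grouping by letter gives 2 tracks.
Stream A: -29, -28, -27, -26, -25, -24 (linear: a_n = -30 + n).
Stream B: 40, 59, 78, 97, 116, 135 (arithmetic, step +19).
Term 13 comes from stream A (its 7th entry): -23.
Term 14 comes from stream A (its 8th entry): -22.
Position 15 falls in stream B as its term 7, giving 154.
The 16th slot belongs to stream B; its 8th term is 173.

-23, -22, 154, 173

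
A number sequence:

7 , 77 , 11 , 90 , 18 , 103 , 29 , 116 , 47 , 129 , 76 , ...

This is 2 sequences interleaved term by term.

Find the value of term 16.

168

Taking every 2nd term gives 2 separate tracks.
Stream A: 7, 11, 18, 29, 47, 76 (Fibonacci-style (each term is the sum of the two before it)).
Stream B: 77, 90, 103, 116, 129 (arithmetic with common difference +13).
The 16th slot belongs to stream B; its 8th term is 168.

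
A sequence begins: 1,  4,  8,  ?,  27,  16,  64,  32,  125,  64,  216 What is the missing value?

8

Split by position mod 2 into 2 tracks.
Stream A: 1, 8, 27, 64, 125, 216 (the cubes 1³, 2³, 3³, …).
Stream B: 4, ?, 16, 32, 64 (powers of 2).
The gap is stream B's term 2; the rule gives 8.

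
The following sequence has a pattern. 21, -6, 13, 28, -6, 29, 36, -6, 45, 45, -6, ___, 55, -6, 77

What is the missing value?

61

Split by position mod 3 into 3 tracks.
Track A: 21, 28, 36, 45, 55. Triangular numbers n(n+1)/2 for n = 6, 7, ….
Track B: -6, -6, -6, -6, -6. Always -6.
Track C: 13, 29, 45, ?, 77. Arithmetic, step +16.
Filling track C at index 4 by its rule yields 61.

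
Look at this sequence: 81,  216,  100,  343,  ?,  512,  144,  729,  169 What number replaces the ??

121

Taking every 2nd term gives 2 separate tracks.
Subsequence A is 81, 100, ?, 144, 169, which is perfect squares starting at 9².
Subsequence B is 216, 343, 512, 729, which is consecutive cubes n³ from n = 6.
Filling subsequence A at index 3 by its rule yields 121.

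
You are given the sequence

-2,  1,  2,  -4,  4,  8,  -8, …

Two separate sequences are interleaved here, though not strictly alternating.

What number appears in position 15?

The slot pattern repeats as ABB (period 3), so there are 2 interleaved tracks.
Stream A: -2, -4, -8. Geometric, ×2 each step.
Stream B: 1, 2, 4, 8. Powers of 2.
The 15th slot belongs to stream B; its 10th term is 512.

512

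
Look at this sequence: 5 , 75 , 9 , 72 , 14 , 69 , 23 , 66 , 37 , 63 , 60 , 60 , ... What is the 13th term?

97

The terms cycle through 2 interleaved subsequences.
Stream A: 5, 9, 14, 23, 37, 60 — a Fibonacci-like recurrence a_n = a_{n-1} + a_{n-2}.
Stream B: 75, 72, 69, 66, 63, 60 — arithmetic, step −3.
Term 13 comes from stream A (its 7th entry): 97.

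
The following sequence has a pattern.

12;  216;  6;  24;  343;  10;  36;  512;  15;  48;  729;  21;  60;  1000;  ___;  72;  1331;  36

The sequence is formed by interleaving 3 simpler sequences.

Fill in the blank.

The terms cycle through 3 interleaved subsequences.
Track A: 12, 24, 36, 48, 60, 72 — adding 12 each time.
Track B: 216, 343, 512, 729, 1000, 1331 — consecutive cubes n³ from n = 6.
Track C: 6, 10, 15, 21, ?, 36 — the triangular numbers T_3, T_4, ….
So the missing entry in track C is 28.

28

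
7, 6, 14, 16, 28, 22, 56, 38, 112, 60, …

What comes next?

Taking every 2nd term gives 2 separate tracks.
Track A: 7, 14, 28, 56, 112 — multiplying by 2 each time.
Track B: 6, 16, 22, 38, 60 — each term equals the sum of the previous two.
Position 11 falls in track A as its term 6, giving 224.

224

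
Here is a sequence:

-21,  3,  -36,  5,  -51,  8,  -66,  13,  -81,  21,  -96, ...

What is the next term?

Odd-indexed and even-indexed terms follow separate rules.
Subsequence A: -21, -36, -51, -66, -81, -96. Arithmetic with common difference −15.
Subsequence B: 3, 5, 8, 13, 21. A Fibonacci-like recurrence a_n = a_{n-1} + a_{n-2}.
Term 12 comes from subsequence B (its 6th entry): 34.

34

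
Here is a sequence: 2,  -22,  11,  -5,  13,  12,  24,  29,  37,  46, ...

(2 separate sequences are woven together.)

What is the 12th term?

Positions 1, 3, 5, … form one subsequence and positions 2, 4, 6, … form another.
Subsequence A = 2, 11, 13, 24, 37: each term equals the sum of the previous two.
Subsequence B = -22, -5, 12, 29, 46: linear: a_n = -39 + 17·n.
Position 12 falls in subsequence B as its term 6, giving 63.

63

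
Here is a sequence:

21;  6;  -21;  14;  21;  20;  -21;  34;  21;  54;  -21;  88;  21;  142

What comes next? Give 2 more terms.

Split by position mod 2 into 2 tracks.
Track A is 21, -21, 21, -21, 21, -21, 21, which is the oscillation 21·(−1)^(n+1).
Track B is 6, 14, 20, 34, 54, 88, 142, which is each term equals the sum of the previous two.
Position 15 → track A, term 8 = -21.
Position 16 falls in track B as its term 8, giving 230.

-21, 230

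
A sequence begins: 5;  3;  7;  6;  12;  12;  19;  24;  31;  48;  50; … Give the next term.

96

Odd-indexed and even-indexed terms follow separate rules.
Stream A: 5, 7, 12, 19, 31, 50. Fibonacci-style (each term is the sum of the two before it).
Stream B: 3, 6, 12, 24, 48. Geometric, ×2 each step.
The 12th slot belongs to stream B; its 6th term is 96.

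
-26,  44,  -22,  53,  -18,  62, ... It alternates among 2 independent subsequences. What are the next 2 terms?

-14, 71

Odd-indexed and even-indexed terms follow separate rules.
Track A is -26, -22, -18, which is adding 4 each time.
Track B is 44, 53, 62, which is arithmetic with common difference +9.
Position 7 → track A, term 4 = -14.
Position 8 → track B, term 4 = 71.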